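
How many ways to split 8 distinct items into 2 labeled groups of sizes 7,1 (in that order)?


8! = 40320
Denominator: 7!=5040 * 1!=1
Coefficient = 40320 / 5040 = 8

8


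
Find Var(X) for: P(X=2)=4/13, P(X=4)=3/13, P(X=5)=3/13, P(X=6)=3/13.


E[X] = 53/13, E[X^2] = 19
Var(X) = E[X^2] - (E[X])^2 = 19 - (53/13)^2 = 402/169

402/169


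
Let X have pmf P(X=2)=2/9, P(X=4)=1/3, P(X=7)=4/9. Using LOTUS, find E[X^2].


E[X^2] = sum(g(x)*P(x))
= 4*2/9 + 16*1/3 + 49*4/9
= 28

28


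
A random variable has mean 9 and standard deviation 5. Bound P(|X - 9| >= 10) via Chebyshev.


k = 10/5 = 2
Chebyshev: P(|X-mu| >= k*sigma) <= 1/k^2 = 1/2^2 = 1/4

1/4


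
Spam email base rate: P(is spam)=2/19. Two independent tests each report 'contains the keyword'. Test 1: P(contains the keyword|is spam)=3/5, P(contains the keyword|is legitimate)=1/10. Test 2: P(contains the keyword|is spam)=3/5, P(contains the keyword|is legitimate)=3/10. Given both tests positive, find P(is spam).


After test 1: P(+) = 3/5*2/19 + 1/10*17/19 = 29/190
P(B|+) = (6/95)/(29/190) = 12/29
After test 2 (use post1 as new prior): P(+) = 3/5*12/29 + 3/10*17/29 = 123/290
P(B|+,+) = (36/145)/(123/290) = 24/41

24/41


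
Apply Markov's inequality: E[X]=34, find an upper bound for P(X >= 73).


Markov: P(X >= a) <= E[X]/a
P(X >= 73) <= 34/73

34/73


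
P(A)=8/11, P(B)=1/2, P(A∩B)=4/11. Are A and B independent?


P(A)*P(B) = 8/11*1/2 = 4/11
P(A∩B) = 4/11, which equals P(A)P(B), so independent

Yes, A and B are independent


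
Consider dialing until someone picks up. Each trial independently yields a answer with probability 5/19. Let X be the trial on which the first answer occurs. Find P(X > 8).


P(X > 8) = P(first 8 trials all fail) = (1-p)^8 = (14/19)^8 = 1475789056/16983563041

1475789056/16983563041


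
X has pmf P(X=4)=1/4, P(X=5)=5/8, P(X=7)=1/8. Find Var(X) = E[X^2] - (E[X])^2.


E[X] = 5, E[X^2] = 103/4
Var(X) = E[X^2] - (E[X])^2 = 103/4 - (5)^2 = 3/4

3/4


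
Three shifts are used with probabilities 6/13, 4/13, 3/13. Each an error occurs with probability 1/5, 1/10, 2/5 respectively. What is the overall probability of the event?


P(A) = P(A|B1)P(B1) + P(A|B2)P(B2) + P(A|B3)P(B3)
= 1/5*6/13 + 1/10*4/13 + 2/5*3/13
= 6/65 + 2/65 + 6/65 = 14/65

14/65


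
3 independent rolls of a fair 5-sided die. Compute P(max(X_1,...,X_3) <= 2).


P(max <= 2) = P(all X_i <= 2) = (P(X_1 <= 2))^3
= (2/5)^3 = 8/125

8/125


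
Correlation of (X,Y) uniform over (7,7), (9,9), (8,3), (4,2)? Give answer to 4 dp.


Cov(X,Y) = 3.7500, Var(X) = 3.5000, Var(Y) = 8.1875
rho = Cov/(sqrt(VarX)*sqrt(VarY)) = 0.7005

0.7005


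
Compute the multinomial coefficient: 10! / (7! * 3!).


10! = 3628800
Denominator: 7!=5040 * 3!=6
Coefficient = 3628800 / 30240 = 120

120


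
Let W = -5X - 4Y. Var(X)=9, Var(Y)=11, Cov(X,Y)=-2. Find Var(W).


Var(-5X - 4Y) = (-5)^2*Var(X) + (-4)^2*Var(Y) + 2*(-5)*(-4)*Cov(X,Y)
= 25*9 + 16*11 + 40*(-2)
= 225 + 176 - 80 = 321

321


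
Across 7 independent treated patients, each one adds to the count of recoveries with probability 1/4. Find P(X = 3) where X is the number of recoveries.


P(X=3) = C(7,3) * p^3 * (1-p)^4
= 35 * 1/64 * 81/256
= 2835/16384

2835/16384


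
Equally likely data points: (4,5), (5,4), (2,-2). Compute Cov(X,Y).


E[X]=11/3, E[Y]=7/3, E[XY]=12
Cov(X,Y) = E[XY] - E[X]E[Y] = 12 - 11/3*7/3 = 31/9

31/9


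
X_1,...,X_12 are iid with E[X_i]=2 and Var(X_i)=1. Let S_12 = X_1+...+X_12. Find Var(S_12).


By independence, Var(S_n) = n*Var(X_1) = 12*1 = 12

12


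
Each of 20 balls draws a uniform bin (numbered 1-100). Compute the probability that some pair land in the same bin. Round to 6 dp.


P(all different) = prod((100-i)/100 for i=0..19) = 0.130400
P(at least one match) = 1 - 0.130400 = 0.869600

0.869600


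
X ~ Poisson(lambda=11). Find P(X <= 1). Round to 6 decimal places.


P(X<=1) = e^(-11)*11^0/0! + e^(-11)*11^1/1!
≈ 0.0000167017 + 0.0001837187
= 0.0002004204
≈ 0.000200

0.000200


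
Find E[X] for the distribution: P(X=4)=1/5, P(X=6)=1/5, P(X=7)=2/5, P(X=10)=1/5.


E[X] = sum(x * P(x))
= 4*1/5 + 6*1/5 + 7*2/5 + 10*1/5
= 34/5

34/5


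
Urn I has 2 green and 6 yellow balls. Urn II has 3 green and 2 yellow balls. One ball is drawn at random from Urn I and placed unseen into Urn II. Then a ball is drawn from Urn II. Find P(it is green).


P(transfer green) = 2/8 = 1/4; P(transfer yellow) = 3/4
If green transferred: Urn II has 4 green of 6, so P(green|green moved) = 2/3
If yellow transferred: Urn II has 3 green of 6, so P(green|yellow moved) = 1/2
By total probability: P(green) = 1/4*2/3 + 3/4*1/2 = 13/24

13/24


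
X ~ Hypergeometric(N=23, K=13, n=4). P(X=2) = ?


P(X=2) = C(13,2)*C(10,2) / C(23,4)
= 78*45 / 8855
= 3510/8855 = 702/1771

702/1771


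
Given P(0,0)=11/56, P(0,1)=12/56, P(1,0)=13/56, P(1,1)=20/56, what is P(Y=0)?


P(Y=0) = P(0,0)+P(1,0) = 11/56 + 13/56 = 24/56 = 3/7

3/7


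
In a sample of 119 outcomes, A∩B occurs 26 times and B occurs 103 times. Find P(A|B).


P(A|B) = P(A∩B)/P(B) = (26/119)/(103/119) = 26/103

26/103


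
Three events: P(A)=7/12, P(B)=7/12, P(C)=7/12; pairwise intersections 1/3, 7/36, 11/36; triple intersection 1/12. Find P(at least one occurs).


P(A∪B∪C) = P(A)+P(B)+P(C) - P(AB)-P(AC)-P(BC) + P(ABC)
= 7/12+7/12+7/12 - 1/3-7/36-11/36 + 1/12
= 1

1


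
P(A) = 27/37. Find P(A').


P(A') = 1 - P(A) = 1 - 27/37 = 10/37

10/37


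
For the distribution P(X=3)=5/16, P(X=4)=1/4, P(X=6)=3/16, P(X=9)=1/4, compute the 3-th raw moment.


E[X^3] = sum(x^3 * P(x))
= 27*5/16 + 64*1/4 + 216*3/16 + 729*1/4
= 3955/16

3955/16


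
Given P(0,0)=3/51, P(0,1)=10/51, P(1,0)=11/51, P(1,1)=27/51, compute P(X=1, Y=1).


Read from table: P(X=1, Y=1) = 27/51 = 9/17

9/17


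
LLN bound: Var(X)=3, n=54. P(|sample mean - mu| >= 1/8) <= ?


Var(Xbar) = Var(X)/n = 3/54
Chebyshev: P(|Xbar-mu| >= 1/8) <= Var(Xbar)/(1/8)^2 = (1/18)/(1/64) = 32/9
Bound exceeds 1, so trivial bound: 1

1


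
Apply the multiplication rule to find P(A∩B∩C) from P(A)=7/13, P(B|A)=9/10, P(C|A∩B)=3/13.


P(A∩B∩C) = P(A) * P(B|A) * P(C|A∩B)
= 7/13 * 9/10 * 3/13
= 63/130 * 3/13 = 189/1690

189/1690


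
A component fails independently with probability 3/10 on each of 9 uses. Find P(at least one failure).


P(at least one) = 1 - P(none)
P(none) = (1 - 3/10)^9 = (7/10)^9 = 40353607/1000000000
P(at least one) = 1 - 40353607/1000000000 = 959646393/1000000000

959646393/1000000000


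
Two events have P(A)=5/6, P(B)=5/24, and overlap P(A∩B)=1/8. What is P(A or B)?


P(A∪B) = P(A) + P(B) - P(A∩B)
= 5/6 + 5/24 - 1/8 = 11/12

11/12


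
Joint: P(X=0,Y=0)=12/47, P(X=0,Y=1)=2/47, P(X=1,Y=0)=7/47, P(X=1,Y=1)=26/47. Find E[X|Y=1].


P(Y=1) = 28/47
E[X|Y=1] = (0*2 + 1*26)/28 = 26/28 = 13/14

13/14


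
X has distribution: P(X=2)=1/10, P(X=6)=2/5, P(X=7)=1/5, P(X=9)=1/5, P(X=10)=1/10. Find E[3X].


E[3X] = sum(g(x)*P(x))
= 6*1/10 + 18*2/5 + 21*1/5 + 27*1/5 + 30*1/10
= 102/5

102/5


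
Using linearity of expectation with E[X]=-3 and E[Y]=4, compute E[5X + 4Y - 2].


E[5X + 4Y - 2] = 5*E[X] + 4*E[Y] - 2
= (5)*(-3) + (4)*(4) + (-2)
= -15 + 16 - 2 = -1

-1


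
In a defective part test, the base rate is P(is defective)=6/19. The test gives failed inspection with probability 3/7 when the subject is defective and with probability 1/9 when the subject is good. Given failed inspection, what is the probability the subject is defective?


P(A) = P(A|B)P(B) + P(A|B')P(B') = 3/7*6/19 + 1/9*13/19 = 253/1197
P(B|A) = P(A|B)P(B)/P(A) = (18/133)/(253/1197) = 162/253

162/253


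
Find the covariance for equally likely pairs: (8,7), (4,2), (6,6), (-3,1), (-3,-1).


E[X]=12/5, E[Y]=3, E[XY]=20
Cov(X,Y) = E[XY] - E[X]E[Y] = 20 - 12/5*3 = 64/5

64/5


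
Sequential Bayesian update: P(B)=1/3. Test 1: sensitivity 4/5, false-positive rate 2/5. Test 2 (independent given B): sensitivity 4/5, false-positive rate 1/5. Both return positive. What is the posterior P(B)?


After test 1: P(+) = 4/5*1/3 + 2/5*2/3 = 8/15
P(B|+) = (4/15)/(8/15) = 1/2
After test 2 (use post1 as new prior): P(+) = 4/5*1/2 + 1/5*1/2 = 1/2
P(B|+,+) = (2/5)/(1/2) = 4/5

4/5


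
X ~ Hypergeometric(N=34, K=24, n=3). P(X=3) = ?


P(X=3) = C(24,3)*C(10,0) / C(34,3)
= 2024*1 / 5984
= 2024/5984 = 23/68

23/68


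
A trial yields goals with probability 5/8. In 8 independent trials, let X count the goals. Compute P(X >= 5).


P(X>=5) = P(X=5) + P(X=6) + P(X=7) + P(X=8)
= 590625/2097152 + 984375/4194304 + 234375/2097152 + 390625/16777216
= 10928125/16777216

10928125/16777216


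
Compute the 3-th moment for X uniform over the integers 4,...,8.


E[X^3] = (1/5) * sum(x^3 for x=4..8)
= 1260/5 = 252

252


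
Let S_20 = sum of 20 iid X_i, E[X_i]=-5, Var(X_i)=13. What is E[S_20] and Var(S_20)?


E[S_n] = n*mu = 20*-5 = -100
Var(S_n) = n*sigma^2 = 20*13 = 260

E[S_20]=-100, Var(S_20)=260


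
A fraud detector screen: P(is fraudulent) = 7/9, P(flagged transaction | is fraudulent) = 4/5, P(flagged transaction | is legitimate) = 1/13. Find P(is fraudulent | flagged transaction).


P(A) = P(A|B)P(B) + P(A|B')P(B') = 4/5*7/9 + 1/13*2/9 = 374/585
P(B|A) = P(A|B)P(B)/P(A) = (28/45)/(374/585) = 182/187

182/187


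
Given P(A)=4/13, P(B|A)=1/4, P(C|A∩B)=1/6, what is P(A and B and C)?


P(A∩B∩C) = P(A) * P(B|A) * P(C|A∩B)
= 4/13 * 1/4 * 1/6
= 1/13 * 1/6 = 1/78

1/78


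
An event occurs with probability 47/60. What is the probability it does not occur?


P(A') = 1 - P(A) = 1 - 47/60 = 13/60

13/60


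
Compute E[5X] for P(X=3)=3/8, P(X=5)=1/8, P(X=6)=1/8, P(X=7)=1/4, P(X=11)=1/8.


E[5X] = sum(g(x)*P(x))
= 15*3/8 + 25*1/8 + 30*1/8 + 35*1/4 + 55*1/8
= 225/8

225/8


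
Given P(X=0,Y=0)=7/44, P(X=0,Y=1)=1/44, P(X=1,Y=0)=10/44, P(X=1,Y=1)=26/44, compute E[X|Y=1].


P(Y=1) = 27/44
E[X|Y=1] = (0*1 + 1*26)/27 = 26/27

26/27


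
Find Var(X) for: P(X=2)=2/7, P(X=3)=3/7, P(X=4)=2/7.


E[X] = 3, E[X^2] = 67/7
Var(X) = E[X^2] - (E[X])^2 = 67/7 - (3)^2 = 4/7

4/7


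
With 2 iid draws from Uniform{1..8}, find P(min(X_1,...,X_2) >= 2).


P(min >= 2) = P(all X_i >= 2) = (P(X_1 >= 2))^2
= (7/8)^2 = 49/64

49/64


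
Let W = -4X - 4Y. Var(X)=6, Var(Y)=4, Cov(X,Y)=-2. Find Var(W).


Var(-4X - 4Y) = (-4)^2*Var(X) + (-4)^2*Var(Y) + 2*(-4)*(-4)*Cov(X,Y)
= 16*6 + 16*4 + 32*(-2)
= 96 + 64 - 64 = 96

96


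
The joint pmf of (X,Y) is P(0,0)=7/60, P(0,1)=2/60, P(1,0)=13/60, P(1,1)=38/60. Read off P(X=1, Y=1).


Read from table: P(X=1, Y=1) = 38/60 = 19/30

19/30


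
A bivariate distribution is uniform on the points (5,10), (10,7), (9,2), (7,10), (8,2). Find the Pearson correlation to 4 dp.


Cov(X,Y) = -3.5600, Var(X) = 2.9600, Var(Y) = 12.9600
rho = Cov/(sqrt(VarX)*sqrt(VarY)) = -0.5748

-0.5748


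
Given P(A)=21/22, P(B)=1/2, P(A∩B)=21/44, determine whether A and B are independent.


P(A)*P(B) = 21/22*1/2 = 21/44
P(A∩B) = 21/44, which equals P(A)P(B), so independent

Yes, A and B are independent


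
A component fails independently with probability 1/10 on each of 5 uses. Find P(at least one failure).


P(at least one) = 1 - P(none)
P(none) = (1 - 1/10)^5 = (9/10)^5 = 59049/100000
P(at least one) = 1 - 59049/100000 = 40951/100000

40951/100000


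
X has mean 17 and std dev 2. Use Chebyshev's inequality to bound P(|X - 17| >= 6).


k = 6/2 = 3
Chebyshev: P(|X-mu| >= k*sigma) <= 1/k^2 = 1/3^2 = 1/9

1/9


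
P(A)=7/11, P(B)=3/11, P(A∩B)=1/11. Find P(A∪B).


P(A∪B) = P(A) + P(B) - P(A∩B)
= 7/11 + 3/11 - 1/11 = 9/11

9/11


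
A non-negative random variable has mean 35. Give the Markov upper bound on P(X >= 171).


Markov: P(X >= a) <= E[X]/a
P(X >= 171) <= 35/171

35/171


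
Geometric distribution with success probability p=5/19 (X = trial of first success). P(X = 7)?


P(X=7) = (1-p)^6 * p = (14/19)^6 * 5/19
= 7529536/47045881 * 5/19 = 37647680/893871739

37647680/893871739


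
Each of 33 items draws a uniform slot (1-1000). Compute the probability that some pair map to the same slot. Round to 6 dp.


P(all different) = prod((1000-i)/1000 for i=0..32) = 0.586364
P(at least one match) = 1 - 0.586364 = 0.413636

0.413636


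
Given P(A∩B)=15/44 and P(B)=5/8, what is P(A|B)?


P(A|B) = P(A∩B)/P(B) = (60/176)/(110/176) = 60/110 = 6/11

6/11


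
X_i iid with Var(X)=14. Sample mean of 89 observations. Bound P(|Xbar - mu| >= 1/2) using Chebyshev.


Var(Xbar) = Var(X)/n = 14/89
Chebyshev: P(|Xbar-mu| >= 1/2) <= Var(Xbar)/(1/2)^2 = (14/89)/(1/4) = 56/89

56/89


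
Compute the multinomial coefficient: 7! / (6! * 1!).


7! = 5040
Denominator: 6!=720 * 1!=1
Coefficient = 5040 / 720 = 7

7


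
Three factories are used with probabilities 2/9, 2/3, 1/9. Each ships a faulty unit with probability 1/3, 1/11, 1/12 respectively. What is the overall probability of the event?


P(A) = P(A|B1)P(B1) + P(A|B2)P(B2) + P(A|B3)P(B3)
= 1/3*2/9 + 1/11*2/3 + 1/12*1/9
= 2/27 + 2/33 + 1/108 = 19/132

19/132


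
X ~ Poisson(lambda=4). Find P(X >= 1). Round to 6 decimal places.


P(X>=1) = 1 - P(X<=0) = 1 - (e^(-4)*4^0/0!)
≈ 1 - 0.0183156389 = 0.9816843611
≈ 0.981684

0.981684


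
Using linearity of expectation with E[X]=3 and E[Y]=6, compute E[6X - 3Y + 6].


E[6X - 3Y + 6] = 6*E[X] - 3*E[Y] + 6
= (6)*(3) + (-3)*(6) + (6)
= 18 - 18 + 6 = 6

6


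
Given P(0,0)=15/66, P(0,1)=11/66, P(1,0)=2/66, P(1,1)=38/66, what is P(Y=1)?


P(Y=1) = P(0,1)+P(1,1) = 11/66 + 38/66 = 49/66

49/66


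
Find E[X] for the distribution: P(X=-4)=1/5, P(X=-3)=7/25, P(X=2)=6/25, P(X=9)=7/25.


E[X] = sum(x * P(x))
= -4*1/5 - 3*7/25 + 2*6/25 + 9*7/25
= 34/25

34/25


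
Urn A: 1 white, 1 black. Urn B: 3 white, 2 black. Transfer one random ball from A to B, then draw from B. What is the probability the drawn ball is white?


P(transfer white) = 1/2; P(transfer black) = 1/2
If white transferred: Urn II has 4 white of 6, so P(white|white moved) = 2/3
If black transferred: Urn II has 3 white of 6, so P(white|black moved) = 1/2
By total probability: P(white) = 1/2*2/3 + 1/2*1/2 = 7/12

7/12


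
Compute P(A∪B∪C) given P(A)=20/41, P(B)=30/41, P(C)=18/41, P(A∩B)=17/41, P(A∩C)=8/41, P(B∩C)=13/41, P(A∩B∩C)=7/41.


P(A∪B∪C) = P(A)+P(B)+P(C) - P(AB)-P(AC)-P(BC) + P(ABC)
= 20/41+30/41+18/41 - 17/41-8/41-13/41 + 7/41
= 37/41

37/41


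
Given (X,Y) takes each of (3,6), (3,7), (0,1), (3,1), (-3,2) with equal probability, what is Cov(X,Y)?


E[X]=6/5, E[Y]=17/5, E[XY]=36/5
Cov(X,Y) = E[XY] - E[X]E[Y] = 36/5 - 6/5*17/5 = 78/25

78/25


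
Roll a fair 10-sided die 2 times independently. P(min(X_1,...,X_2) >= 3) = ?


P(min >= 3) = P(all X_i >= 3) = (P(X_1 >= 3))^2
= (8/10)^2 = (4/5)^2 = 16/25

16/25


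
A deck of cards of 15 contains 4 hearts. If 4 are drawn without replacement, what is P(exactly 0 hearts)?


P(X=0) = C(4,0)*C(11,4) / C(15,4)
= 1*330 / 1365
= 330/1365 = 22/91

22/91


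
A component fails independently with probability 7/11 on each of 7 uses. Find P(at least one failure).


P(at least one) = 1 - P(none)
P(none) = (1 - 7/11)^7 = (4/11)^7 = 16384/19487171
P(at least one) = 1 - 16384/19487171 = 19470787/19487171

19470787/19487171


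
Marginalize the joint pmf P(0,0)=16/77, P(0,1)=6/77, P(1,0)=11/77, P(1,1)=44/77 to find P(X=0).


P(X=0) = P(0,0)+P(0,1) = 16/77 + 6/77 = 22/77 = 2/7

2/7


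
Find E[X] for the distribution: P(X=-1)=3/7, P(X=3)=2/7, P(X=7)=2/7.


E[X] = sum(x * P(x))
= -1*3/7 + 3*2/7 + 7*2/7
= 17/7

17/7


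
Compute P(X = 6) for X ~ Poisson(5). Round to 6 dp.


P(X=6) = e^(-5) * 5^6 / 6!
≈ 0.006737946999 * 15625 / 720
≈ 0.146223

0.146223


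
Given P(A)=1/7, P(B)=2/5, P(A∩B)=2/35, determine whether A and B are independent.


P(A)*P(B) = 1/7*2/5 = 2/35
P(A∩B) = 2/35, which equals P(A)P(B), so independent

Yes, A and B are independent


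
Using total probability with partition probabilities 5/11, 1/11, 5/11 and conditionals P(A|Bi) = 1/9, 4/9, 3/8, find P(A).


P(A) = P(A|B1)P(B1) + P(A|B2)P(B2) + P(A|B3)P(B3)
= 1/9*5/11 + 4/9*1/11 + 3/8*5/11
= 5/99 + 4/99 + 15/88 = 23/88

23/88


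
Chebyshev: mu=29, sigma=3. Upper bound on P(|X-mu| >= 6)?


k = 6/3 = 2
Chebyshev: P(|X-mu| >= k*sigma) <= 1/k^2 = 1/2^2 = 1/4

1/4


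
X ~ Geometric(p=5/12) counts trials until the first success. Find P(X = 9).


P(X=9) = (1-p)^8 * p = (7/12)^8 * 5/12
= 5764801/429981696 * 5/12 = 28824005/5159780352

28824005/5159780352


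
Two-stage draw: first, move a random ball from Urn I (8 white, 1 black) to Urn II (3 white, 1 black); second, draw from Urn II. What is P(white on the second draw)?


P(transfer white) = 8/9; P(transfer black) = 1/9
If white transferred: Urn II has 4 white of 5, so P(white|white moved) = 4/5
If black transferred: Urn II has 3 white of 5, so P(white|black moved) = 3/5
By total probability: P(white) = 8/9*4/5 + 1/9*3/5 = 7/9

7/9


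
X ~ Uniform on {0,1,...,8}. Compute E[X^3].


E[X^3] = (1/9) * sum(x^3 for x=0..8)
= 1296/9 = 144

144


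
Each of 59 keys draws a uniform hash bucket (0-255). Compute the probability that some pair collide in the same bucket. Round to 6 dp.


P(all different) = prod((256-i)/256 for i=0..58) = 0.000703
P(at least one match) = 1 - 0.000703 = 0.999297

0.999297


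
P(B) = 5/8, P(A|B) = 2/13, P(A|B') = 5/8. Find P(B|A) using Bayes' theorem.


P(A) = P(A|B)P(B) + P(A|B')P(B') = 2/13*5/8 + 5/8*3/8 = 275/832
P(B|A) = P(A|B)P(B)/P(A) = (5/52)/(275/832) = 16/55

16/55


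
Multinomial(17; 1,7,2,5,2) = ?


17! = 355687428096000
Denominator: 1!=1 * 7!=5040 * 2!=2 * 5!=120 * 2!=2
Coefficient = 355687428096000 / 2419200 = 147026880

147026880


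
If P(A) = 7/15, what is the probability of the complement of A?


P(A') = 1 - P(A) = 1 - 7/15 = 8/15

8/15


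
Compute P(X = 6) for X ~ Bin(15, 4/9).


P(X=6) = C(15,6) * p^6 * (1-p)^9
= 5005 * 4096/531441 * 1953125/387420489
= 40040000000000/205891132094649

40040000000000/205891132094649


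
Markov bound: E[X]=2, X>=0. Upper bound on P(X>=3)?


Markov: P(X >= a) <= E[X]/a
P(X >= 3) <= 2/3

2/3


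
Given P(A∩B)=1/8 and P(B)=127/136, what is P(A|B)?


P(A|B) = P(A∩B)/P(B) = (17/136)/(127/136) = 17/127

17/127


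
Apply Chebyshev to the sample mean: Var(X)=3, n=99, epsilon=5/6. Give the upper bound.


Var(Xbar) = Var(X)/n = 3/99
Chebyshev: P(|Xbar-mu| >= 5/6) <= Var(Xbar)/(5/6)^2 = (1/33)/(25/36) = 12/275

12/275


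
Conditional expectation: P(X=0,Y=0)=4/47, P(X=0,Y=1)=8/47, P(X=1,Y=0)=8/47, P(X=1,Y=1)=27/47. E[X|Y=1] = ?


P(Y=1) = 35/47
E[X|Y=1] = (0*8 + 1*27)/35 = 27/35

27/35


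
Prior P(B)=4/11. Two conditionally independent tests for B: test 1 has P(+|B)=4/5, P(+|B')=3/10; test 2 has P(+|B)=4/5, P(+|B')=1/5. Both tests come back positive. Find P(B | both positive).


After test 1: P(+) = 4/5*4/11 + 3/10*7/11 = 53/110
P(B|+) = (16/55)/(53/110) = 32/53
After test 2 (use post1 as new prior): P(+) = 4/5*32/53 + 1/5*21/53 = 149/265
P(B|+,+) = (128/265)/(149/265) = 128/149

128/149


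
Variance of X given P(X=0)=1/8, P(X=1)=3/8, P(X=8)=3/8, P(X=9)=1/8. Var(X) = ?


E[X] = 9/2, E[X^2] = 69/2
Var(X) = E[X^2] - (E[X])^2 = 69/2 - (9/2)^2 = 57/4

57/4


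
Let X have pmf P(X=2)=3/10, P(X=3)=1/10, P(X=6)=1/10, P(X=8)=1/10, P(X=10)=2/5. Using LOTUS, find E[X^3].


E[X^3] = sum(g(x)*P(x))
= 8*3/10 + 27*1/10 + 216*1/10 + 512*1/10 + 1000*2/5
= 4779/10

4779/10


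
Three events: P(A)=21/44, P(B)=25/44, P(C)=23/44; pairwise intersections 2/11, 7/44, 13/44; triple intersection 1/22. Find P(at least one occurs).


P(A∪B∪C) = P(A)+P(B)+P(C) - P(AB)-P(AC)-P(BC) + P(ABC)
= 21/44+25/44+23/44 - 2/11-7/44-13/44 + 1/22
= 43/44

43/44


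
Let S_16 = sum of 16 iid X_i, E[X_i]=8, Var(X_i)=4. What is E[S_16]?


E[S_n] = n*E[X_1] = 16*8 = 128

128


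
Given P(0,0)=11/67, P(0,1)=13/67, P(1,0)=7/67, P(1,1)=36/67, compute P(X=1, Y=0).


Read from table: P(X=1, Y=0) = 7/67

7/67


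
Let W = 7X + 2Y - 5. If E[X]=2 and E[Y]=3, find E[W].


E[7X + 2Y - 5] = 7*E[X] + 2*E[Y] - 5
= (7)*(2) + (2)*(3) + (-5)
= 14 + 6 - 5 = 15

15


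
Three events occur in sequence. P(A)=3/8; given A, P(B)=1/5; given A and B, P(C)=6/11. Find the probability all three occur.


P(A∩B∩C) = P(A) * P(B|A) * P(C|A∩B)
= 3/8 * 1/5 * 6/11
= 3/40 * 6/11 = 9/220

9/220


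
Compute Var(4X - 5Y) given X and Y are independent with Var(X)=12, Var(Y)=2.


Independence => Cov(X,Y)=0
Var(4X - 5Y) = 4^2*Var(X) + (-5)^2*Var(Y)
= 16*12 + 25*2 = 242

242


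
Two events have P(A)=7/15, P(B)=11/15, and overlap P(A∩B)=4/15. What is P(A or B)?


P(A∪B) = P(A) + P(B) - P(A∩B)
= 7/15 + 11/15 - 4/15 = 14/15

14/15


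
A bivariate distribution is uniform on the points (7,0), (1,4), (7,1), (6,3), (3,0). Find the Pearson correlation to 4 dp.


Cov(X,Y) = -1.8800, Var(X) = 5.7600, Var(Y) = 2.6400
rho = Cov/(sqrt(VarX)*sqrt(VarY)) = -0.4821

-0.4821


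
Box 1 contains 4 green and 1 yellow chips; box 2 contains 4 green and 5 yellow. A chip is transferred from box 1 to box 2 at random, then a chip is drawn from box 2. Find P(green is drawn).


P(transfer green) = 4/5; P(transfer yellow) = 1/5
If green transferred: Urn II has 5 green of 10, so P(green|green moved) = 1/2
If yellow transferred: Urn II has 4 green of 10, so P(green|yellow moved) = 2/5
By total probability: P(green) = 4/5*1/2 + 1/5*2/5 = 12/25

12/25


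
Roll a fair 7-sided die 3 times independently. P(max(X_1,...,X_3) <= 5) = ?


P(max <= 5) = P(all X_i <= 5) = (P(X_1 <= 5))^3
= (5/7)^3 = 125/343

125/343


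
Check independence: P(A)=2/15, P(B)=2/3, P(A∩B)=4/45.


P(A)*P(B) = 2/15*2/3 = 4/45
P(A∩B) = 4/45, which equals P(A)P(B), so independent

Yes, A and B are independent


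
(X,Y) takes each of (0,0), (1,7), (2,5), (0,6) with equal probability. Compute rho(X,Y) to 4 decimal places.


Cov(X,Y) = 0.8750, Var(X) = 0.6875, Var(Y) = 7.2500
rho = Cov/(sqrt(VarX)*sqrt(VarY)) = 0.3919

0.3919


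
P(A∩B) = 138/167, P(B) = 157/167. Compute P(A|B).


P(A|B) = P(A∩B)/P(B) = (138/167)/(157/167) = 138/157

138/157


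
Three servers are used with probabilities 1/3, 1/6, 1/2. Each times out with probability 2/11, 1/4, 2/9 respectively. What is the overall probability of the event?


P(A) = P(A|B1)P(B1) + P(A|B2)P(B2) + P(A|B3)P(B3)
= 2/11*1/3 + 1/4*1/6 + 2/9*1/2
= 2/33 + 1/24 + 1/9 = 169/792

169/792


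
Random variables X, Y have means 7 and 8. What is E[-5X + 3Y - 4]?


E[-5X + 3Y - 4] = -5*E[X] + 3*E[Y] - 4
= (-5)*(7) + (3)*(8) + (-4)
= -35 + 24 - 4 = -15

-15


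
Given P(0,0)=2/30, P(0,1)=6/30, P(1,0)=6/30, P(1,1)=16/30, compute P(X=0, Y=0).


Read from table: P(X=0, Y=0) = 2/30 = 1/15

1/15


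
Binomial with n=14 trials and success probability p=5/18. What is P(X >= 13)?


P(X>=13) = P(X=13) + P(X=14)
= 111083984375/187406683791040512 + 6103515625/374813367582081024
= 228271484375/374813367582081024

228271484375/374813367582081024


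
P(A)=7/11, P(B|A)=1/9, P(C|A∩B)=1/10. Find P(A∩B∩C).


P(A∩B∩C) = P(A) * P(B|A) * P(C|A∩B)
= 7/11 * 1/9 * 1/10
= 7/99 * 1/10 = 7/990

7/990


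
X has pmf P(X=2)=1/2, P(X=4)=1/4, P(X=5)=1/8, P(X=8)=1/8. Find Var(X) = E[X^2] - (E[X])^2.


E[X] = 29/8, E[X^2] = 137/8
Var(X) = E[X^2] - (E[X])^2 = 137/8 - (29/8)^2 = 255/64

255/64


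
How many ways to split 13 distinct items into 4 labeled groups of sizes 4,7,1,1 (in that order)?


13! = 6227020800
Denominator: 4!=24 * 7!=5040 * 1!=1 * 1!=1
Coefficient = 6227020800 / 120960 = 51480

51480


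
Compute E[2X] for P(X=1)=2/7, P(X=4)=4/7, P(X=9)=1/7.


E[2X] = sum(g(x)*P(x))
= 2*2/7 + 8*4/7 + 18*1/7
= 54/7

54/7


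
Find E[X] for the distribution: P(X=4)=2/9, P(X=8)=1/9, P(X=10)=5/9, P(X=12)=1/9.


E[X] = sum(x * P(x))
= 4*2/9 + 8*1/9 + 10*5/9 + 12*1/9
= 26/3

26/3


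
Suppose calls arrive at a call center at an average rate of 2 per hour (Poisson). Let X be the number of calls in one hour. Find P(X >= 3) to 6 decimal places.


P(X>=3) = 1 - P(X<=2) = 1 - (e^(-2)*2^0/0! + e^(-2)*2^1/1! + e^(-2)*2^2/2!)
≈ 1 - (0.1353352832 + 0.2706705665 + 0.2706705665)
= 1 - 0.6766764162 = 0.3233235838
≈ 0.323324

0.323324


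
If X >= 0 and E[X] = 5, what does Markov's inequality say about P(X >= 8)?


Markov: P(X >= a) <= E[X]/a
P(X >= 8) <= 5/8

5/8


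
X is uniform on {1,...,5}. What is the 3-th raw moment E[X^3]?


E[X^3] = (1/5) * sum(x^3 for x=1..5)
= 225/5 = 45

45


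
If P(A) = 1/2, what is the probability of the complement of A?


P(A') = 1 - P(A) = 1 - 1/2 = 1/2

1/2


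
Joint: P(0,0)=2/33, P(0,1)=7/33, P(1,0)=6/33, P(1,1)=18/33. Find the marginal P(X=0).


P(X=0) = P(0,0)+P(0,1) = 2/33 + 7/33 = 9/33 = 3/11

3/11


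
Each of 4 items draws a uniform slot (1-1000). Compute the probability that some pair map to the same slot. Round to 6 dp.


P(all different) = prod((1000-i)/1000 for i=0..3) = 0.994011
P(at least one match) = 1 - 0.994011 = 0.005989

0.005989


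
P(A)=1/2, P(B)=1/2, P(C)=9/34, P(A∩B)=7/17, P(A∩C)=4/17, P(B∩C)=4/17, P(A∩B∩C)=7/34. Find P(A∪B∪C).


P(A∪B∪C) = P(A)+P(B)+P(C) - P(AB)-P(AC)-P(BC) + P(ABC)
= 1/2+1/2+9/34 - 7/17-4/17-4/17 + 7/34
= 10/17

10/17


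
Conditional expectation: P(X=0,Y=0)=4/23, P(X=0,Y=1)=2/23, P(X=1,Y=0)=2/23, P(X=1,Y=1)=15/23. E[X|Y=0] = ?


P(Y=0) = 6/23
E[X|Y=0] = (0*4 + 1*2)/6 = 2/6 = 1/3

1/3


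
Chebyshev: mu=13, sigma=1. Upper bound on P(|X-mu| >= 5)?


k = 5/1 = 5
Chebyshev: P(|X-mu| >= k*sigma) <= 1/k^2 = 1/5^2 = 1/25

1/25


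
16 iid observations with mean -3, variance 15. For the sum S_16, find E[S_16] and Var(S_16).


E[S_n] = n*mu = 16*-3 = -48
Var(S_n) = n*sigma^2 = 16*15 = 240

E[S_16]=-48, Var(S_16)=240


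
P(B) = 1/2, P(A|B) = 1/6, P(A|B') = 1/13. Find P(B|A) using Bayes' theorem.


P(A) = P(A|B)P(B) + P(A|B')P(B') = 1/6*1/2 + 1/13*1/2 = 19/156
P(B|A) = P(A|B)P(B)/P(A) = (1/12)/(19/156) = 13/19

13/19


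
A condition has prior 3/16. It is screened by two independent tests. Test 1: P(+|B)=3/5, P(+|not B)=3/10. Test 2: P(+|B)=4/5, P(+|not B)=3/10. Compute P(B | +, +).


After test 1: P(+) = 3/5*3/16 + 3/10*13/16 = 57/160
P(B|+) = (9/80)/(57/160) = 6/19
After test 2 (use post1 as new prior): P(+) = 4/5*6/19 + 3/10*13/19 = 87/190
P(B|+,+) = (24/95)/(87/190) = 16/29

16/29


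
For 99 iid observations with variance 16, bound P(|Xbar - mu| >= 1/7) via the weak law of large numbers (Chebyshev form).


Var(Xbar) = Var(X)/n = 16/99
Chebyshev: P(|Xbar-mu| >= 1/7) <= Var(Xbar)/(1/7)^2 = (16/99)/(1/49) = 784/99
Bound exceeds 1, so trivial bound: 1

1


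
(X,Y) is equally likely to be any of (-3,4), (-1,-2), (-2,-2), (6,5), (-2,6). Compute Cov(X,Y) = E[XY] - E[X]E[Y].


E[X]=-2/5, E[Y]=11/5, E[XY]=12/5
Cov(X,Y) = E[XY] - E[X]E[Y] = 12/5 + 2/5*11/5 = 82/25

82/25


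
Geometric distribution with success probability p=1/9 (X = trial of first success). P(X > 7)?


P(X > 7) = P(first 7 trials all fail) = (1-p)^7 = (8/9)^7 = 2097152/4782969

2097152/4782969


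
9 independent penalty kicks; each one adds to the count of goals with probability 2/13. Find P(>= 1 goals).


P(at least one) = 1 - P(none)
P(none) = (1 - 2/13)^9 = (11/13)^9 = 2357947691/10604499373
P(at least one) = 1 - 2357947691/10604499373 = 8246551682/10604499373

8246551682/10604499373


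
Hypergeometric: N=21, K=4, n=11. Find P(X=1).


P(X=1) = C(4,1)*C(17,10) / C(21,11)
= 4*19448 / 352716
= 77792/352716 = 88/399

88/399


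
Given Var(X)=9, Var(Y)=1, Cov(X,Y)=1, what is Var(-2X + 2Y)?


Var(-2X + 2Y) = (-2)^2*Var(X) + 2^2*Var(Y) + 2*(-2)*2*Cov(X,Y)
= 4*9 + 4*1 - 8*1
= 36 + 4 - 8 = 32

32


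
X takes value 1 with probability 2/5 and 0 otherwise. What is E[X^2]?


For Bernoulli: X in {0,1}
E[X^2] = 0^2*(1-2/5) + 1^2*2/5 = 2/5

2/5


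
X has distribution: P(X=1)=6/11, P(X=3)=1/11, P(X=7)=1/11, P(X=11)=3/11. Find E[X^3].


E[X^3] = sum(g(x)*P(x))
= 1*6/11 + 27*1/11 + 343*1/11 + 1331*3/11
= 4369/11

4369/11


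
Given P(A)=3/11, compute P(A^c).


P(A') = 1 - P(A) = 1 - 3/11 = 8/11

8/11


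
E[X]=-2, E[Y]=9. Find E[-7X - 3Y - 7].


E[-7X - 3Y - 7] = -7*E[X] - 3*E[Y] - 7
= (-7)*(-2) + (-3)*(9) + (-7)
= 14 - 27 - 7 = -20

-20


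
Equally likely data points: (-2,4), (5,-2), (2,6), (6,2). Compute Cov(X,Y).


E[X]=11/4, E[Y]=5/2, E[XY]=3/2
Cov(X,Y) = E[XY] - E[X]E[Y] = 3/2 - 11/4*5/2 = -43/8

-43/8


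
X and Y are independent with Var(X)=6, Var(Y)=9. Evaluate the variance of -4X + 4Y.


Independence => Cov(X,Y)=0
Var(-4X + 4Y) = (-4)^2*Var(X) + 4^2*Var(Y)
= 16*6 + 16*9 = 240

240


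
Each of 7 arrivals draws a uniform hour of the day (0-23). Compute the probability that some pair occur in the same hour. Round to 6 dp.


P(all different) = prod((24-i)/24 for i=0..6) = 0.380328
P(at least one match) = 1 - 0.380328 = 0.619672

0.619672


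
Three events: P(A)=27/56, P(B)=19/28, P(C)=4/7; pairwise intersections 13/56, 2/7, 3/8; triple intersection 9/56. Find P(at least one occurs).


P(A∪B∪C) = P(A)+P(B)+P(C) - P(AB)-P(AC)-P(BC) + P(ABC)
= 27/56+19/28+4/7 - 13/56-2/7-3/8 + 9/56
= 1

1


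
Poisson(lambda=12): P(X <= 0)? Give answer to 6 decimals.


P(X<=0) = e^(-12)*12^0/0!
≈ 0.0000061442
≈ 0.000006

0.000006


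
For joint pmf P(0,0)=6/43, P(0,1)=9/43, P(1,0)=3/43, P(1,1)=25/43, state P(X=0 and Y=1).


Read from table: P(X=0, Y=1) = 9/43

9/43


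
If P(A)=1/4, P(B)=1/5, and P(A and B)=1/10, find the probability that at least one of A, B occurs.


P(A∪B) = P(A) + P(B) - P(A∩B)
= 1/4 + 1/5 - 1/10 = 7/20

7/20


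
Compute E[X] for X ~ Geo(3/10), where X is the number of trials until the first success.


For geometric (trials until first success), E[X] = 1/p = 1/(3/10) = 10/3

10/3


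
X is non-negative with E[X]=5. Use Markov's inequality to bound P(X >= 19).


Markov: P(X >= a) <= E[X]/a
P(X >= 19) <= 5/19

5/19


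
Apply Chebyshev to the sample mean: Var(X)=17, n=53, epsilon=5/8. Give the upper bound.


Var(Xbar) = Var(X)/n = 17/53
Chebyshev: P(|Xbar-mu| >= 5/8) <= Var(Xbar)/(5/8)^2 = (17/53)/(25/64) = 1088/1325

1088/1325


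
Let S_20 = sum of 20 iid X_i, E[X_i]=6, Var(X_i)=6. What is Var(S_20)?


By independence, Var(S_n) = n*Var(X_1) = 20*6 = 120

120


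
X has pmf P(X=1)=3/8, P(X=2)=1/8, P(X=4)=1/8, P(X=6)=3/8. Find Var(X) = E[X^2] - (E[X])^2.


E[X] = 27/8, E[X^2] = 131/8
Var(X) = E[X^2] - (E[X])^2 = 131/8 - (27/8)^2 = 319/64

319/64


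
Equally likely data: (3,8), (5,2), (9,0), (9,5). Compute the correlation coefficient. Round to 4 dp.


Cov(X,Y) = -4.6250, Var(X) = 6.7500, Var(Y) = 9.1875
rho = Cov/(sqrt(VarX)*sqrt(VarY)) = -0.5873

-0.5873


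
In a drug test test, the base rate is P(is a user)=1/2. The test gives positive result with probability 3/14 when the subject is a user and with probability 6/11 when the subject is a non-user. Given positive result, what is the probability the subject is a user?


P(A) = P(A|B)P(B) + P(A|B')P(B') = 3/14*1/2 + 6/11*1/2 = 117/308
P(B|A) = P(A|B)P(B)/P(A) = (3/28)/(117/308) = 11/39

11/39


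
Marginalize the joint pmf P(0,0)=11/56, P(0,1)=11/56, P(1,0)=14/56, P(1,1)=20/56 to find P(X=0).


P(X=0) = P(0,0)+P(0,1) = 11/56 + 11/56 = 22/56 = 11/28

11/28


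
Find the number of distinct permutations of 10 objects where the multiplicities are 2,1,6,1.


10! = 3628800
Denominator: 2!=2 * 1!=1 * 6!=720 * 1!=1
Coefficient = 3628800 / 1440 = 2520

2520


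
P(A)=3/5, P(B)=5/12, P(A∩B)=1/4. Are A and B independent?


P(A)*P(B) = 3/5*5/12 = 1/4
P(A∩B) = 1/4, which equals P(A)P(B), so independent

Yes, A and B are independent


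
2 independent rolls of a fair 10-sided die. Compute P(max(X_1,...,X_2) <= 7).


P(max <= 7) = P(all X_i <= 7) = (P(X_1 <= 7))^2
= (7/10)^2 = 49/100

49/100


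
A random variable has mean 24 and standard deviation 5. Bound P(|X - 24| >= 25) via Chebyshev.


k = 25/5 = 5
Chebyshev: P(|X-mu| >= k*sigma) <= 1/k^2 = 1/5^2 = 1/25

1/25


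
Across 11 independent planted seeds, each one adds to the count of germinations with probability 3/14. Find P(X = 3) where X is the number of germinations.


P(X=3) = C(11,3) * p^3 * (1-p)^8
= 165 * 27/2744 * 214358881/1475789056
= 954968814855/4049565169664

954968814855/4049565169664


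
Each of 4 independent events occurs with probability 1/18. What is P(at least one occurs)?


P(at least one) = 1 - P(none)
P(none) = (1 - 1/18)^4 = (17/18)^4 = 83521/104976
P(at least one) = 1 - 83521/104976 = 21455/104976

21455/104976


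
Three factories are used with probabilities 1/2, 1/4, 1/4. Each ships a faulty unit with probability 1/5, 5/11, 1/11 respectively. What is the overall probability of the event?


P(A) = P(A|B1)P(B1) + P(A|B2)P(B2) + P(A|B3)P(B3)
= 1/5*1/2 + 5/11*1/4 + 1/11*1/4
= 1/10 + 5/44 + 1/44 = 13/55

13/55


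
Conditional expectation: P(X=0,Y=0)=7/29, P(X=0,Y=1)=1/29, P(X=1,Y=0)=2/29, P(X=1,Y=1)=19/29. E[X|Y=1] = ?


P(Y=1) = 20/29
E[X|Y=1] = (0*1 + 1*19)/20 = 19/20

19/20


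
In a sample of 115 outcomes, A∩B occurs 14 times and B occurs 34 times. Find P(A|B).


P(A|B) = P(A∩B)/P(B) = (14/115)/(34/115) = 14/34 = 7/17

7/17


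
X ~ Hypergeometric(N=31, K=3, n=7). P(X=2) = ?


P(X=2) = C(3,2)*C(28,5) / C(31,7)
= 3*98280 / 2629575
= 294840/2629575 = 504/4495

504/4495


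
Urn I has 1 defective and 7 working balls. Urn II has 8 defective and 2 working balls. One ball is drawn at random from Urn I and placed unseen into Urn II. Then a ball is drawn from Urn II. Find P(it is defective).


P(transfer defective) = 1/8; P(transfer working) = 7/8
If defective transferred: Urn II has 9 defective of 11, so P(defective|defective moved) = 9/11
If working transferred: Urn II has 8 defective of 11, so P(defective|working moved) = 8/11
By total probability: P(defective) = 1/8*9/11 + 7/8*8/11 = 65/88

65/88


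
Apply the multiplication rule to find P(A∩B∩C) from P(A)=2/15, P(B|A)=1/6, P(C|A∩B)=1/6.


P(A∩B∩C) = P(A) * P(B|A) * P(C|A∩B)
= 2/15 * 1/6 * 1/6
= 1/45 * 1/6 = 1/270

1/270


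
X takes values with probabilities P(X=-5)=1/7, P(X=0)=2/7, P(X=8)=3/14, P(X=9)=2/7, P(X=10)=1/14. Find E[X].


E[X] = sum(x * P(x))
= -5*1/7 + 0*2/7 + 8*3/14 + 9*2/7 + 10*1/14
= 30/7

30/7


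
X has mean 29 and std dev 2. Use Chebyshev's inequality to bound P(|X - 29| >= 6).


k = 6/2 = 3
Chebyshev: P(|X-mu| >= k*sigma) <= 1/k^2 = 1/3^2 = 1/9

1/9


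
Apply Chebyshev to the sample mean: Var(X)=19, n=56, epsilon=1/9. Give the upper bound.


Var(Xbar) = Var(X)/n = 19/56
Chebyshev: P(|Xbar-mu| >= 1/9) <= Var(Xbar)/(1/9)^2 = (19/56)/(1/81) = 1539/56
Bound exceeds 1, so trivial bound: 1

1


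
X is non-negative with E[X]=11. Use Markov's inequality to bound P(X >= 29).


Markov: P(X >= a) <= E[X]/a
P(X >= 29) <= 11/29

11/29


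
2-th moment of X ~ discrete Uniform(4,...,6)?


E[X^2] = (1/3) * sum(x^2 for x=4..6)
= 77/3

77/3


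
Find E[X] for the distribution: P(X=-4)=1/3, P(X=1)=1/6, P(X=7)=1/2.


E[X] = sum(x * P(x))
= -4*1/3 + 1*1/6 + 7*1/2
= 7/3

7/3


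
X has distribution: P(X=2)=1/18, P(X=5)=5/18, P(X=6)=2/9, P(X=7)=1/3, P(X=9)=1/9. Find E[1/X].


E[1/X] = sum(g(x)*P(x))
= 1/2*1/18 + 1/5*5/18 + 1/6*2/9 + 1/7*1/3 + 1/9*1/9
= 409/2268

409/2268


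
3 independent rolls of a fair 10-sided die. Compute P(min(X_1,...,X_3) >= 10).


P(min >= 10) = P(all X_i >= 10) = (P(X_1 >= 10))^3
= (1/10)^3 = 1/1000

1/1000


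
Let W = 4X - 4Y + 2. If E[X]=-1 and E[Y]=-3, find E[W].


E[4X - 4Y + 2] = 4*E[X] - 4*E[Y] + 2
= (4)*(-1) + (-4)*(-3) + (2)
= -4 + 12 + 2 = 10

10


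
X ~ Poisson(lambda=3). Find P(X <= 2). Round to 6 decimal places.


P(X<=2) = e^(-3)*3^0/0! + e^(-3)*3^1/1! + e^(-3)*3^2/2!
≈ 0.0497870684 + 0.1493612051 + 0.2240418077
= 0.4231900812
≈ 0.423190

0.423190


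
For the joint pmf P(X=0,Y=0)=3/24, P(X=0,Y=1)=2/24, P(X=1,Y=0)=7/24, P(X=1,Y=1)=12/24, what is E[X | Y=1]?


P(Y=1) = 14/24
E[X|Y=1] = (0*2 + 1*12)/14 = 12/14 = 6/7

6/7


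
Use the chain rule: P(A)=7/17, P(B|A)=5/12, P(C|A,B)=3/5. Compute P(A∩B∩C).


P(A∩B∩C) = P(A) * P(B|A) * P(C|A∩B)
= 7/17 * 5/12 * 3/5
= 35/204 * 3/5 = 7/68

7/68


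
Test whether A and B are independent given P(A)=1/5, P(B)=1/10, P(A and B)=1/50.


P(A)*P(B) = 1/5*1/10 = 1/50
P(A∩B) = 1/50, which equals P(A)P(B), so independent

Yes, A and B are independent


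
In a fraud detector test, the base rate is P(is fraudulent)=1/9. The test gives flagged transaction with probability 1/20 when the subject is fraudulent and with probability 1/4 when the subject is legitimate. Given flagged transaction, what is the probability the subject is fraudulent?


P(A) = P(A|B)P(B) + P(A|B')P(B') = 1/20*1/9 + 1/4*8/9 = 41/180
P(B|A) = P(A|B)P(B)/P(A) = (1/180)/(41/180) = 1/41

1/41


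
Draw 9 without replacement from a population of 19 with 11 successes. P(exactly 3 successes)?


P(X=3) = C(11,3)*C(8,6) / C(19,9)
= 165*28 / 92378
= 4620/92378 = 210/4199

210/4199


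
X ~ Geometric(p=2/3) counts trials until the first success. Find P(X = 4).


P(X=4) = (1-p)^3 * p = (1/3)^3 * 2/3
= 1/27 * 2/3 = 2/81

2/81


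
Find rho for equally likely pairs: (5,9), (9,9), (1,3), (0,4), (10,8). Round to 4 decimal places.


Cov(X,Y) = 8.8000, Var(X) = 16.4000, Var(Y) = 6.6400
rho = Cov/(sqrt(VarX)*sqrt(VarY)) = 0.8433

0.8433


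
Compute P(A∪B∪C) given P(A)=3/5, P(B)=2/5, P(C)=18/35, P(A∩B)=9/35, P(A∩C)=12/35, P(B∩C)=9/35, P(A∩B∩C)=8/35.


P(A∪B∪C) = P(A)+P(B)+P(C) - P(AB)-P(AC)-P(BC) + P(ABC)
= 3/5+2/5+18/35 - 9/35-12/35-9/35 + 8/35
= 31/35

31/35


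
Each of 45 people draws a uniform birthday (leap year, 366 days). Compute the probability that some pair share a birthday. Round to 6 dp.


P(all different) = prod((366-i)/366 for i=0..44) = 0.059503
P(at least one match) = 1 - 0.059503 = 0.940497

0.940497


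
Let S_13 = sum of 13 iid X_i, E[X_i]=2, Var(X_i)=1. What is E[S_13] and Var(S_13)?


E[S_n] = n*mu = 13*2 = 26
Var(S_n) = n*sigma^2 = 13*1 = 13

E[S_13]=26, Var(S_13)=13


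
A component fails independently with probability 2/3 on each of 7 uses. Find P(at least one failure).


P(at least one) = 1 - P(none)
P(none) = (1 - 2/3)^7 = (1/3)^7 = 1/2187
P(at least one) = 1 - 1/2187 = 2186/2187

2186/2187


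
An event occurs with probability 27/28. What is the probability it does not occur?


P(A') = 1 - P(A) = 1 - 27/28 = 1/28

1/28


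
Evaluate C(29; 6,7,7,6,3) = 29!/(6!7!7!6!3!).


29! = 8841761993739701954543616000000
Denominator: 6!=720 * 7!=5040 * 7!=5040 * 6!=720 * 3!=6
Coefficient = 8841761993739701954543616000000 / 79009136640000 = 111908095313414400

111908095313414400


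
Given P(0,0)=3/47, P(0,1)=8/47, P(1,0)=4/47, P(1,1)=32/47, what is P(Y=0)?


P(Y=0) = P(0,0)+P(1,0) = 3/47 + 4/47 = 7/47

7/47


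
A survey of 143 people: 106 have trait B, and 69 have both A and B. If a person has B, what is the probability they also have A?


P(A|B) = P(A∩B)/P(B) = (69/143)/(106/143) = 69/106

69/106


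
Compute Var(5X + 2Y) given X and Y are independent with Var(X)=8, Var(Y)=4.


Independence => Cov(X,Y)=0
Var(5X + 2Y) = 5^2*Var(X) + 2^2*Var(Y)
= 25*8 + 4*4 = 216

216


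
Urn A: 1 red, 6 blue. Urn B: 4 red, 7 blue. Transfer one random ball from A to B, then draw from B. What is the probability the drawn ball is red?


P(transfer red) = 1/7; P(transfer blue) = 6/7
If red transferred: Urn II has 5 red of 12, so P(red|red moved) = 5/12
If blue transferred: Urn II has 4 red of 12, so P(red|blue moved) = 1/3
By total probability: P(red) = 1/7*5/12 + 6/7*1/3 = 29/84

29/84
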